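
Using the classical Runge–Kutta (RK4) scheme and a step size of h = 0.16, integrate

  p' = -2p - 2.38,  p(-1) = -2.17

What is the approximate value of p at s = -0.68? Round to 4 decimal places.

-1.7068

RK4: k1 = f(s_n, p_n); k2 = f(s_n + h/2, p_n + (h/2)·k1); k3 = f(s_n + h/2, p_n + (h/2)·k2); k4 = f(s_n + h, p_n + h·k3); p_{n+1} = p_n + (h/6)·(k1 + 2k2 + 2k3 + k4).
s=-1.000000, p=-2.170000:
  k1 = f(-1.000000, -2.170000) = 1.960000
  k2 = f(-0.920000, -2.013200) = 1.646400
  k3 = f(-0.920000, -2.038288) = 1.696576
  k4 = f(-0.840000, -1.898548) = 1.417096
  p ← -2.170000 + (0.16/6)·(k1 + 2k2 + 2k3 + k4) = -1.901652
s=-0.840000, p=-1.901652:
  k1 = f(-0.840000, -1.901652) = 1.423304
  k2 = f(-0.760000, -1.787788) = 1.195575
  k3 = f(-0.760000, -1.806006) = 1.232012
  k4 = f(-0.680000, -1.704530) = 1.029060
  p ← -1.901652 + (0.16/6)·(k1 + 2k2 + 2k3 + k4) = -1.706784
p(-0.68) ≈ -1.7068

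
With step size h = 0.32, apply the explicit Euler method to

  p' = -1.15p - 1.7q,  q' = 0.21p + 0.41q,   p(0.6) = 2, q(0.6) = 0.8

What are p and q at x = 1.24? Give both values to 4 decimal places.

Euler on (p,q): p_{n+1} = p_n + h·p', q_{n+1} = q_n + h·q'.
0.600000: (2.000000, 0.800000); f=(-3.660000, 0.748000) → (0.828800, 1.039360)
0.920000: (0.828800, 1.039360); f=(-2.720032, 0.600186) → (-0.041610, 1.231419)
(p(1.24), q(1.24)) ≈ (-0.0416, 1.2314)

-0.0416, 1.2314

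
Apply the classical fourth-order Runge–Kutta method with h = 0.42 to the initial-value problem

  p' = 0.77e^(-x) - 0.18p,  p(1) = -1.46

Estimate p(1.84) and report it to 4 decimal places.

RK4: k1 = f(x_n, p_n); k2 = f(x_n + h/2, p_n + (h/2)·k1); k3 = f(x_n + h/2, p_n + (h/2)·k2); k4 = f(x_n + h, p_n + h·k3); p_{n+1} = p_n + (h/6)·(k1 + 2k2 + 2k3 + k4).
x=1.000000, p=-1.460000:
  k1 = f(1.000000, -1.460000) = 0.546067
  k2 = f(1.210000, -1.345326) = 0.471771
  k3 = f(1.210000, -1.360928) = 0.474579
  k4 = f(1.420000, -1.260677) = 0.413042
  p ← -1.460000 + (0.42/6)·(k1 + 2k2 + 2k3 + k4) = -1.260373
x=1.420000, p=-1.260373:
  k1 = f(1.420000, -1.260373) = 0.412987
  k2 = f(1.630000, -1.173646) = 0.362122
  k3 = f(1.630000, -1.184328) = 0.364045
  k4 = f(1.840000, -1.107475) = 0.321635
  p ← -1.260373 + (0.42/6)·(k1 + 2k2 + 2k3 + k4) = -1.107287
p(1.84) ≈ -1.1073

-1.1073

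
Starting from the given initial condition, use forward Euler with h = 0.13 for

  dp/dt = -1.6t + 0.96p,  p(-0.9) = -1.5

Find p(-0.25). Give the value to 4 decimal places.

Euler: p_{n+1} = p_n + h·f(t_n, p_n).
t=-0.900000, p=-1.500000: f=0.000000 → p ← -1.500000 + 0.13·0.000000 = -1.500000
t=-0.770000, p=-1.500000: f=-0.208000 → p ← -1.500000 + 0.13·(-0.208000) = -1.527040
t=-0.640000, p=-1.527040: f=-0.441958 → p ← -1.527040 + 0.13·(-0.441958) = -1.584495
t=-0.510000, p=-1.584495: f=-0.705115 → p ← -1.584495 + 0.13·(-0.705115) = -1.676160
t=-0.380000, p=-1.676160: f=-1.001113 → p ← -1.676160 + 0.13·(-1.001113) = -1.806304
p(-0.25) ≈ -1.8063

-1.8063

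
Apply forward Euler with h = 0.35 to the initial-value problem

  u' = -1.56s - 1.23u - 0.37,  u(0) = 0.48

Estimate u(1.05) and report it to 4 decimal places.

-0.6476

Euler: u_{n+1} = u_n + h·f(s_n, u_n).
s=0.000000, u=0.480000: f=-0.960400 → u ← 0.480000 + 0.35·(-0.960400) = 0.143860
s=0.350000, u=0.143860: f=-1.092948 → u ← 0.143860 + 0.35·(-1.092948) = -0.238672
s=0.700000, u=-0.238672: f=-1.168434 → u ← -0.238672 + 0.35·(-1.168434) = -0.647624
u(1.05) ≈ -0.6476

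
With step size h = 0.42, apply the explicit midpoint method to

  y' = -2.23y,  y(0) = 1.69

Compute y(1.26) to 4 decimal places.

0.2138

Midpoint: k1 = f(x_n, y_n); k2 = f(x_n + h/2, y_n + (h/2)·k1); y_{n+1} = y_n + h·k2.
x=0.000000, y=1.690000:
  k1 = f(0.000000, 1.690000) = -3.768700
  k2 = f(0.210000, 0.898573) = -2.003818
  y ← 1.690000 + 0.42·(-2.003818) = 0.848397
x=0.420000, y=0.848397:
  k1 = f(0.420000, 0.848397) = -1.891924
  k2 = f(0.630000, 0.451092) = -1.005936
  y ← 0.848397 + 0.42·(-1.005936) = 0.425903
x=0.840000, y=0.425903:
  k1 = f(0.840000, 0.425903) = -0.949764
  k2 = f(1.050000, 0.226453) = -0.504990
  y ← 0.425903 + 0.42·(-0.504990) = 0.213808
y(1.26) ≈ 0.2138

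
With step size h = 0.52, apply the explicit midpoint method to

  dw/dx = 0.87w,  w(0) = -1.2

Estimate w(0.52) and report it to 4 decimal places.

Midpoint: k1 = f(x_n, w_n); k2 = f(x_n + h/2, w_n + (h/2)·k1); w_{n+1} = w_n + h·k2.
x=0.000000, w=-1.200000:
  k1 = f(0.000000, -1.200000) = -1.044000
  k2 = f(0.260000, -1.471440) = -1.280153
  w ← -1.200000 + 0.52·(-1.280153) = -1.865679
w(0.52) ≈ -1.8657

-1.8657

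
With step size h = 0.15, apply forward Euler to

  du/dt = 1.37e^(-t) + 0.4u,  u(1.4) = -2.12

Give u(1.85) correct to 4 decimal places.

-2.3842

Euler: u_{n+1} = u_n + h·f(t_n, u_n).
t=1.400000, u=-2.120000: f=-0.510162 → u ← -2.120000 + 0.15·(-0.510162) = -2.196524
t=1.550000, u=-2.196524: f=-0.587830 → u ← -2.196524 + 0.15·(-0.587830) = -2.284699
t=1.700000, u=-2.284699: f=-0.663603 → u ← -2.284699 + 0.15·(-0.663603) = -2.384239
u(1.85) ≈ -2.3842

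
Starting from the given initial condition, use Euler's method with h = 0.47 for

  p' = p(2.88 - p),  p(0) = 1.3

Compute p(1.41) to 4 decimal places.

2.8652

Euler: p_{n+1} = p_n + h·f(s_n, p_n).
s=0.000000, p=1.300000: f=2.054000 → p ← 1.300000 + 0.47·2.054000 = 2.265380
s=0.470000, p=2.265380: f=1.392348 → p ← 2.265380 + 0.47·1.392348 = 2.919783
s=0.940000, p=2.919783: f=-0.116159 → p ← 2.919783 + 0.47·(-0.116159) = 2.865189
p(1.41) ≈ 2.8652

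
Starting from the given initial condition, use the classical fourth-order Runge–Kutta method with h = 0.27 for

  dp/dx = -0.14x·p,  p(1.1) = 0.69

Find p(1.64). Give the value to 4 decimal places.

RK4: k1 = f(x_n, p_n); k2 = f(x_n + h/2, p_n + (h/2)·k1); k3 = f(x_n + h/2, p_n + (h/2)·k2); k4 = f(x_n + h, p_n + h·k3); p_{n+1} = p_n + (h/6)·(k1 + 2k2 + 2k3 + k4).
x=1.100000, p=0.690000:
  k1 = f(1.100000, 0.690000) = -0.106260
  k2 = f(1.235000, 0.675655) = -0.116821
  k3 = f(1.235000, 0.674229) = -0.116574
  k4 = f(1.370000, 0.658525) = -0.126305
  p ← 0.690000 + (0.27/6)·(k1 + 2k2 + 2k3 + k4) = 0.658529
x=1.370000, p=0.658529:
  k1 = f(1.370000, 0.658529) = -0.126306
  k2 = f(1.505000, 0.641478) = -0.135159
  k3 = f(1.505000, 0.640283) = -0.134908
  k4 = f(1.640000, 0.622104) = -0.142835
  p ← 0.658529 + (0.27/6)·(k1 + 2k2 + 2k3 + k4) = 0.622112
p(1.64) ≈ 0.6221

0.6221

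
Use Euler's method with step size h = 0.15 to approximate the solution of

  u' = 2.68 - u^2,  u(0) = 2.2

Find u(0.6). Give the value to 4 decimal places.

1.6649

Euler: u_{n+1} = u_n + h·f(t_n, u_n).
t=0.000000, u=2.200000: f=-2.160000 → u ← 2.200000 + 0.15·(-2.160000) = 1.876000
t=0.150000, u=1.876000: f=-0.839376 → u ← 1.876000 + 0.15·(-0.839376) = 1.750094
t=0.300000, u=1.750094: f=-0.382828 → u ← 1.750094 + 0.15·(-0.382828) = 1.692669
t=0.450000, u=1.692669: f=-0.185130 → u ← 1.692669 + 0.15·(-0.185130) = 1.664900
u(0.6) ≈ 1.6649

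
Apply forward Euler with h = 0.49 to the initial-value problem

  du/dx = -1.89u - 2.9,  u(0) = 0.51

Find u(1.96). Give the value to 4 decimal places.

-1.5343

Euler: u_{n+1} = u_n + h·f(x_n, u_n).
x=0.000000, u=0.510000: f=-3.863900 → u ← 0.510000 + 0.49·(-3.863900) = -1.383311
x=0.490000, u=-1.383311: f=-0.285542 → u ← -1.383311 + 0.49·(-0.285542) = -1.523227
x=0.980000, u=-1.523227: f=-0.021102 → u ← -1.523227 + 0.49·(-0.021102) = -1.533566
x=1.470000, u=-1.533566: f=-0.001559 → u ← -1.533566 + 0.49·(-0.001559) = -1.534331
u(1.96) ≈ -1.5343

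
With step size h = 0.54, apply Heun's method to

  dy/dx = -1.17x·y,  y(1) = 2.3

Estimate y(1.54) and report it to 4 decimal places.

1.1614

Heun: k1 = f(x_n, y_n); k2 = f(x_n + h, y_n + h·k1); y_{n+1} = y_n + (h/2)·(k1 + k2).
x=1.000000, y=2.300000:
  k1 = f(1.000000, 2.300000) = -2.691000
  k2 = f(1.540000, 0.846860) = -1.525872
  y ← 2.300000 + (0.54/2)·(-2.691000 + (-1.525872)) = 1.161444
y(1.54) ≈ 1.1614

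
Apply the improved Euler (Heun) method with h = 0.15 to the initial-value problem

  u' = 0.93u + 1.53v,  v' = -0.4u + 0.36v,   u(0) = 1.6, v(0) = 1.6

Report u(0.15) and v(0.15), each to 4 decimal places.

Heun on (u,v): k1 = f(s_n, state_n); k2 = f(s_n + h, state_n + h·k1); state_{n+1} = state_n + (h/2)·(k1 + k2).
0.000000: (1.600000, 1.600000)
  k1 = (3.936000, -0.064000)
  predictor → (2.190400, 1.590400)
  k2 = (4.470384, -0.303616)
  → (2.230479, 1.572429)
(u(0.15), v(0.15)) ≈ (2.2305, 1.5724)

2.2305, 1.5724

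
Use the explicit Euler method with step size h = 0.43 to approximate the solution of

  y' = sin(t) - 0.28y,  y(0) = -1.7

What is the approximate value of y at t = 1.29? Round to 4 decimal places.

Euler: y_{n+1} = y_n + h·f(t_n, y_n).
t=0.000000, y=-1.700000: f=0.476000 → y ← -1.700000 + 0.43·0.476000 = -1.495320
t=0.430000, y=-1.495320: f=0.835560 → y ← -1.495320 + 0.43·0.835560 = -1.136029
t=0.860000, y=-1.136029: f=1.075931 → y ← -1.136029 + 0.43·1.075931 = -0.673379
y(1.29) ≈ -0.6734

-0.6734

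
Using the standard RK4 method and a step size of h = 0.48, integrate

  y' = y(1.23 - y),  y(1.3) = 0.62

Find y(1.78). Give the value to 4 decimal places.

RK4: k1 = f(t_n, y_n); k2 = f(t_n + h/2, y_n + (h/2)·k1); k3 = f(t_n + h/2, y_n + (h/2)·k2); k4 = f(t_n + h, y_n + h·k3); y_{n+1} = y_n + (h/6)·(k1 + 2k2 + 2k3 + k4).
t=1.300000, y=0.620000:
  k1 = f(1.300000, 0.620000) = 0.378200
  k2 = f(1.540000, 0.710768) = 0.369053
  k3 = f(1.540000, 0.708573) = 0.369469
  k4 = f(1.780000, 0.797345) = 0.344975
  y ← 0.620000 + (0.48/6)·(k1 + 2k2 + 2k3 + k4) = 0.796018
y(1.78) ≈ 0.7960

0.7960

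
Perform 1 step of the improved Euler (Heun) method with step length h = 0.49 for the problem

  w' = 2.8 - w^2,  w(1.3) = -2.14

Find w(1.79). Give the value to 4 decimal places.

Heun: k1 = f(t_n, w_n); k2 = f(t_n + h, w_n + h·k1); w_{n+1} = w_n + (h/2)·(k1 + k2).
t=1.300000, w=-2.140000:
  k1 = f(1.300000, -2.140000) = -1.779600
  k2 = f(1.790000, -3.012004) = -6.272168
  w ← -2.140000 + (0.49/2)·(-1.779600 + (-6.272168)) = -4.112683
w(1.79) ≈ -4.1127

-4.1127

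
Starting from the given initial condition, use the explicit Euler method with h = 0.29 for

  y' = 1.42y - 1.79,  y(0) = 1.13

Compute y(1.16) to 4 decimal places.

0.7419

Euler: y_{n+1} = y_n + h·f(s_n, y_n).
s=0.000000, y=1.130000: f=-0.185400 → y ← 1.130000 + 0.29·(-0.185400) = 1.076234
s=0.290000, y=1.076234: f=-0.261748 → y ← 1.076234 + 0.29·(-0.261748) = 1.000327
s=0.580000, y=1.000327: f=-0.369535 → y ← 1.000327 + 0.29·(-0.369535) = 0.893162
s=0.870000, y=0.893162: f=-0.521710 → y ← 0.893162 + 0.29·(-0.521710) = 0.741866
y(1.16) ≈ 0.7419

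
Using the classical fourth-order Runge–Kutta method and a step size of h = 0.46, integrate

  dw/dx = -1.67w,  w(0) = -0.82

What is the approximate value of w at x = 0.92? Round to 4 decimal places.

-0.1779

RK4: k1 = f(x_n, w_n); k2 = f(x_n + h/2, w_n + (h/2)·k1); k3 = f(x_n + h/2, w_n + (h/2)·k2); k4 = f(x_n + h, w_n + h·k3); w_{n+1} = w_n + (h/6)·(k1 + 2k2 + 2k3 + k4).
x=0.000000, w=-0.820000:
  k1 = f(0.000000, -0.820000) = 1.369400
  k2 = f(0.230000, -0.505038) = 0.843413
  k3 = f(0.230000, -0.626015) = 1.045445
  k4 = f(0.460000, -0.339095) = 0.566289
  w ← -0.820000 + (0.46/6)·(k1 + 2k2 + 2k3 + k4) = -0.381972
x=0.460000, w=-0.381972:
  k1 = f(0.460000, -0.381972) = 0.637894
  k2 = f(0.690000, -0.235257) = 0.392879
  k3 = f(0.690000, -0.291610) = 0.486989
  k4 = f(0.920000, -0.157957) = 0.263789
  w ← -0.381972 + (0.46/6)·(k1 + 2k2 + 2k3 + k4) = -0.177930
w(0.92) ≈ -0.1779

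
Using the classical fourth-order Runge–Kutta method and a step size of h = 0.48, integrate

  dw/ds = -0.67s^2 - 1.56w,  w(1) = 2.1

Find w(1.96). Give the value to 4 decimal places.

-0.3995

RK4: k1 = f(s_n, w_n); k2 = f(s_n + h/2, w_n + (h/2)·k1); k3 = f(s_n + h/2, w_n + (h/2)·k2); k4 = f(s_n + h, w_n + h·k3); w_{n+1} = w_n + (h/6)·(k1 + 2k2 + 2k3 + k4).
s=1.000000, w=2.100000:
  k1 = f(1.000000, 2.100000) = -3.946000
  k2 = f(1.240000, 1.152960) = -2.828810
  k3 = f(1.240000, 1.421086) = -3.247086
  k4 = f(1.480000, 0.541399) = -2.312150
  w ← 2.100000 + (0.48/6)·(k1 + 2k2 + 2k3 + k4) = 0.627205
s=1.480000, w=0.627205:
  k1 = f(1.480000, 0.627205) = -2.446007
  k2 = f(1.720000, 0.040163) = -2.044782
  k3 = f(1.720000, 0.136457) = -2.195001
  k4 = f(1.960000, -0.426396) = -1.908695
  w ← 0.627205 + (0.48/6)·(k1 + 2k2 + 2k3 + k4) = -0.399537
w(1.96) ≈ -0.3995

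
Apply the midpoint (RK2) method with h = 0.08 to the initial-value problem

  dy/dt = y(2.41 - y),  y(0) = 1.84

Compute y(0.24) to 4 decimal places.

Midpoint: k1 = f(t_n, y_n); k2 = f(t_n + h/2, y_n + (h/2)·k1); y_{n+1} = y_n + h·k2.
t=0.000000, y=1.840000:
  k1 = f(0.000000, 1.840000) = 1.048800
  k2 = f(0.040000, 1.881952) = 0.993761
  y ← 1.840000 + 0.08·0.993761 = 1.919501
t=0.080000, y=1.919501:
  k1 = f(0.080000, 1.919501) = 0.941513
  k2 = f(0.120000, 1.957161) = 0.886278
  y ← 1.919501 + 0.08·0.886278 = 1.990403
t=0.160000, y=1.990403:
  k1 = f(0.160000, 1.990403) = 0.835167
  k2 = f(0.200000, 2.023810) = 0.781575
  y ← 1.990403 + 0.08·0.781575 = 2.052929
y(0.24) ≈ 2.0529

2.0529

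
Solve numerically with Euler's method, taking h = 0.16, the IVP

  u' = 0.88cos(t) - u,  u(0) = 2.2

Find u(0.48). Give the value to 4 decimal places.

Euler: u_{n+1} = u_n + h·f(t_n, u_n).
t=0.000000, u=2.200000: f=-1.320000 → u ← 2.200000 + 0.16·(-1.320000) = 1.988800
t=0.160000, u=1.988800: f=-1.120040 → u ← 1.988800 + 0.16·(-1.120040) = 1.809594
t=0.320000, u=1.809594: f=-0.974266 → u ← 1.809594 + 0.16·(-0.974266) = 1.653711
u(0.48) ≈ 1.6537

1.6537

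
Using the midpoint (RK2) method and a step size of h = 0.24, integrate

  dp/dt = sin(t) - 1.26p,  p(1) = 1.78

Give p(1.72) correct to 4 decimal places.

Midpoint: k1 = f(t_n, p_n); k2 = f(t_n + h/2, p_n + (h/2)·k1); p_{n+1} = p_n + h·k2.
t=1.000000, p=1.780000:
  k1 = f(1.000000, 1.780000) = -1.401329
  k2 = f(1.120000, 1.611841) = -1.130819
  p ← 1.780000 + 0.24·(-1.130819) = 1.508604
t=1.240000, p=1.508604:
  k1 = f(1.240000, 1.508604) = -0.955056
  k2 = f(1.360000, 1.393997) = -0.778571
  p ← 1.508604 + 0.24·(-0.778571) = 1.321746
t=1.480000, p=1.321746:
  k1 = f(1.480000, 1.321746) = -0.669520
  k2 = f(1.600000, 1.241404) = -0.564596
  p ← 1.321746 + 0.24·(-0.564596) = 1.186243
p(1.72) ≈ 1.1862

1.1862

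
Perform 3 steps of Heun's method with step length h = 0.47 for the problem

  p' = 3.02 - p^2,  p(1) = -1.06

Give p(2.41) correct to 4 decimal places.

1.2793

Heun: k1 = f(t_n, p_n); k2 = f(t_n + h, p_n + h·k1); p_{n+1} = p_n + (h/2)·(k1 + k2).
t=1.000000, p=-1.060000:
  k1 = f(1.000000, -1.060000) = 1.896400
  k2 = f(1.470000, -0.168692) = 2.991543
  p ← -1.060000 + (0.47/2)·(1.896400 + 2.991543) = 0.088667
t=1.470000, p=0.088667:
  k1 = f(1.470000, 0.088667) = 3.012138
  k2 = f(1.940000, 1.504372) = 0.756866
  p ← 0.088667 + (0.47/2)·(3.012138 + 0.756866) = 0.974383
t=1.940000, p=0.974383:
  k1 = f(1.940000, 0.974383) = 2.070578
  k2 = f(2.410000, 1.947555) = -0.772969
  p ← 0.974383 + (0.47/2)·(2.070578 + (-0.772969)) = 1.279321
p(2.41) ≈ 1.2793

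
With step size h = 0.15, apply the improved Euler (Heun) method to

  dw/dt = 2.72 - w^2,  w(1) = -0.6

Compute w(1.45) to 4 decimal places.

Heun: k1 = f(t_n, w_n); k2 = f(t_n + h, w_n + h·k1); w_{n+1} = w_n + (h/2)·(k1 + k2).
t=1.000000, w=-0.600000:
  k1 = f(1.000000, -0.600000) = 2.360000
  k2 = f(1.150000, -0.246000) = 2.659484
  w ← -0.600000 + (0.15/2)·(2.360000 + 2.659484) = -0.223539
t=1.150000, w=-0.223539:
  k1 = f(1.150000, -0.223539) = 2.670030
  k2 = f(1.300000, 0.176966) = 2.688683
  w ← -0.223539 + (0.15/2)·(2.670030 + 2.688683) = 0.178365
t=1.300000, w=0.178365:
  k1 = f(1.300000, 0.178365) = 2.688186
  k2 = f(1.450000, 0.581593) = 2.381750
  w ← 0.178365 + (0.15/2)·(2.688186 + 2.381750) = 0.558610
w(1.45) ≈ 0.5586

0.5586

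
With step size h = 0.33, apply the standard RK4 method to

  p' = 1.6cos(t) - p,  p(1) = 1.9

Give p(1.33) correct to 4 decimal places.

1.5389

RK4: k1 = f(t_n, p_n); k2 = f(t_n + h/2, p_n + (h/2)·k1); k3 = f(t_n + h/2, p_n + (h/2)·k2); k4 = f(t_n + h, p_n + h·k3); p_{n+1} = p_n + (h/6)·(k1 + 2k2 + 2k3 + k4).
t=1.000000, p=1.900000:
  k1 = f(1.000000, 1.900000) = -1.035516
  k2 = f(1.165000, 1.729140) = -1.097539
  k3 = f(1.165000, 1.718906) = -1.087305
  k4 = f(1.330000, 1.541189) = -1.159628
  p ← 1.900000 + (0.33/6)·(k1 + 2k2 + 2k3 + k4) = 1.538934
p(1.33) ≈ 1.5389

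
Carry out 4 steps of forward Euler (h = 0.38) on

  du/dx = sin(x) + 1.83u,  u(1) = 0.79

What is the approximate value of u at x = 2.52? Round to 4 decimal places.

10.1106

Euler: u_{n+1} = u_n + h·f(x_n, u_n).
x=1.000000, u=0.790000: f=2.287171 → u ← 0.790000 + 0.38·2.287171 = 1.659125
x=1.380000, u=1.659125: f=4.018052 → u ← 1.659125 + 0.38·4.018052 = 3.185985
x=1.760000, u=3.185985: f=6.812507 → u ← 3.185985 + 0.38·6.812507 = 5.774737
x=2.140000, u=5.774737: f=11.410100 → u ← 5.774737 + 0.38·11.410100 = 10.110575
u(2.52) ≈ 10.1106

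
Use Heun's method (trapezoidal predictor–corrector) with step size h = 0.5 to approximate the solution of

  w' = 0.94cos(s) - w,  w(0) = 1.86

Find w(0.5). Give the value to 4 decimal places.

1.4862

Heun: k1 = f(s_n, w_n); k2 = f(s_n + h, w_n + h·k1); w_{n+1} = w_n + (h/2)·(k1 + k2).
s=0.000000, w=1.860000:
  k1 = f(0.000000, 1.860000) = -0.920000
  k2 = f(0.500000, 1.400000) = -0.575072
  w ← 1.860000 + (0.5/2)·(-0.920000 + (-0.575072)) = 1.486232
w(0.5) ≈ 1.4862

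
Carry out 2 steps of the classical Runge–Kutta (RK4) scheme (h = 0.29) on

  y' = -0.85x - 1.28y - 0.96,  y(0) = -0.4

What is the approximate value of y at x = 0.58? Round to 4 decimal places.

RK4: k1 = f(x_n, y_n); k2 = f(x_n + h/2, y_n + (h/2)·k1); k3 = f(x_n + h/2, y_n + (h/2)·k2); k4 = f(x_n + h, y_n + h·k3); y_{n+1} = y_n + (h/6)·(k1 + 2k2 + 2k3 + k4).
x=0.000000, y=-0.400000:
  k1 = f(0.000000, -0.400000) = -0.448000
  k2 = f(0.145000, -0.464960) = -0.488101
  k3 = f(0.145000, -0.470775) = -0.480658
  k4 = f(0.290000, -0.539391) = -0.516080
  y ← -0.400000 + (0.29/6)·(k1 + 2k2 + 2k3 + k4) = -0.540244
x=0.290000, y=-0.540244:
  k1 = f(0.290000, -0.540244) = -0.514988
  k2 = f(0.435000, -0.614917) = -0.542656
  k3 = f(0.435000, -0.618929) = -0.537521
  k4 = f(0.580000, -0.696125) = -0.561960
  y ← -0.540244 + (0.29/6)·(k1 + 2k2 + 2k3 + k4) = -0.696714
y(0.58) ≈ -0.6967

-0.6967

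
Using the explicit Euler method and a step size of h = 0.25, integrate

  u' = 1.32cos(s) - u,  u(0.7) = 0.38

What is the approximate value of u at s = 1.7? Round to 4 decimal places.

0.4641

Euler: u_{n+1} = u_n + h·f(s_n, u_n).
s=0.700000, u=0.380000: f=0.629592 → u ← 0.380000 + 0.25·0.629592 = 0.537398
s=0.950000, u=0.537398: f=0.230424 → u ← 0.537398 + 0.25·0.230424 = 0.595004
s=1.200000, u=0.595004: f=-0.116692 → u ← 0.595004 + 0.25·(-0.116692) = 0.565831
s=1.450000, u=0.565831: f=-0.406767 → u ← 0.565831 + 0.25·(-0.406767) = 0.464139
u(1.7) ≈ 0.4641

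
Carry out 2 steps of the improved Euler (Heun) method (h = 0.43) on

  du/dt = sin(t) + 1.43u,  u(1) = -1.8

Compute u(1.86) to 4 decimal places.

-4.3967

Heun: k1 = f(t_n, u_n); k2 = f(t_n + h, u_n + h·k1); u_{n+1} = u_n + (h/2)·(k1 + k2).
t=1.000000, u=-1.800000:
  k1 = f(1.000000, -1.800000) = -1.732529
  k2 = f(1.430000, -2.544987) = -2.649228
  u ← -1.800000 + (0.43/2)·(-1.732529 + (-2.649228)) = -2.742078
t=1.430000, u=-2.742078:
  k1 = f(1.430000, -2.742078) = -2.931066
  k2 = f(1.860000, -4.002436) = -4.765013
  u ← -2.742078 + (0.43/2)·(-2.931066 + (-4.765013)) = -4.396735
u(1.86) ≈ -4.3967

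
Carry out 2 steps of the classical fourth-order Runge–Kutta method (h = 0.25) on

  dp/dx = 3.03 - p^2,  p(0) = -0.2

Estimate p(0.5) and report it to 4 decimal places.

1.1100

RK4: k1 = f(x_n, p_n); k2 = f(x_n + h/2, p_n + (h/2)·k1); k3 = f(x_n + h/2, p_n + (h/2)·k2); k4 = f(x_n + h, p_n + h·k3); p_{n+1} = p_n + (h/6)·(k1 + 2k2 + 2k3 + k4).
x=0.000000, p=-0.200000:
  k1 = f(0.000000, -0.200000) = 2.990000
  k2 = f(0.125000, 0.173750) = 2.999811
  k3 = f(0.125000, 0.174976) = 2.999383
  k4 = f(0.250000, 0.549846) = 2.727670
  p ← -0.200000 + (0.25/6)·(k1 + 2k2 + 2k3 + k4) = 0.538169
x=0.250000, p=0.538169:
  k1 = f(0.250000, 0.538169) = 2.740374
  k2 = f(0.375000, 0.880716) = 2.254340
  k3 = f(0.375000, 0.819962) = 2.357663
  k4 = f(0.500000, 1.127585) = 1.758552
  p ← 0.538169 + (0.25/6)·(k1 + 2k2 + 2k3 + k4) = 1.109958
p(0.5) ≈ 1.1100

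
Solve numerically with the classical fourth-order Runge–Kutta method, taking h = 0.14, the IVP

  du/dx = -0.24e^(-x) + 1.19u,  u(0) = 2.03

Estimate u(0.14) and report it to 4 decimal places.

RK4: k1 = f(x_n, u_n); k2 = f(x_n + h/2, u_n + (h/2)·k1); k3 = f(x_n + h/2, u_n + (h/2)·k2); k4 = f(x_n + h, u_n + h·k3); u_{n+1} = u_n + (h/6)·(k1 + 2k2 + 2k3 + k4).
x=0.000000, u=2.030000:
  k1 = f(0.000000, 2.030000) = 2.175700
  k2 = f(0.070000, 2.182299) = 2.373161
  k3 = f(0.070000, 2.196121) = 2.389610
  k4 = f(0.140000, 2.364545) = 2.605163
  u ← 2.030000 + (0.14/6)·(k1 + 2k2 + 2k3 + k4) = 2.363816
u(0.14) ≈ 2.3638

2.3638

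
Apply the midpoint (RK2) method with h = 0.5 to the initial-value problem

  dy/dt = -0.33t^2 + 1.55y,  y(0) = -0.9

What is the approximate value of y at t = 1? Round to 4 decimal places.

-4.0064

Midpoint: k1 = f(t_n, y_n); k2 = f(t_n + h/2, y_n + (h/2)·k1); y_{n+1} = y_n + h·k2.
t=0.000000, y=-0.900000:
  k1 = f(0.000000, -0.900000) = -1.395000
  k2 = f(0.250000, -1.248750) = -1.956187
  y ← -0.900000 + 0.5·(-1.956187) = -1.878094
t=0.500000, y=-1.878094:
  k1 = f(0.500000, -1.878094) = -2.993545
  k2 = f(0.750000, -2.626480) = -4.256669
  y ← -1.878094 + 0.5·(-4.256669) = -4.006428
y(1) ≈ -4.0064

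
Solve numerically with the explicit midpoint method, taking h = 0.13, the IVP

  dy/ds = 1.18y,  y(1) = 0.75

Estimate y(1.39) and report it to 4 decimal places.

Midpoint: k1 = f(s_n, y_n); k2 = f(s_n + h/2, y_n + (h/2)·k1); y_{n+1} = y_n + h·k2.
s=1.000000, y=0.750000:
  k1 = f(1.000000, 0.750000) = 0.885000
  k2 = f(1.065000, 0.807525) = 0.952879
  y ← 0.750000 + 0.13·0.952879 = 0.873874
s=1.130000, y=0.873874:
  k1 = f(1.130000, 0.873874) = 1.031172
  k2 = f(1.195000, 0.940900) = 1.110263
  y ← 0.873874 + 0.13·1.110263 = 1.018208
s=1.260000, y=1.018208:
  k1 = f(1.260000, 1.018208) = 1.201486
  k2 = f(1.325000, 1.096305) = 1.293640
  y ← 1.018208 + 0.13·1.293640 = 1.186382
y(1.39) ≈ 1.1864

1.1864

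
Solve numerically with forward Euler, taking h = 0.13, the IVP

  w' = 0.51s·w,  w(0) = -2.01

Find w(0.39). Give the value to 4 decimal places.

Euler: w_{n+1} = w_n + h·f(s_n, w_n).
s=0.000000, w=-2.010000: f=0.000000 → w ← -2.010000 + 0.13·0.000000 = -2.010000
s=0.130000, w=-2.010000: f=-0.133263 → w ← -2.010000 + 0.13·(-0.133263) = -2.027324
s=0.260000, w=-2.027324: f=-0.268823 → w ← -2.027324 + 0.13·(-0.268823) = -2.062271
w(0.39) ≈ -2.0623

-2.0623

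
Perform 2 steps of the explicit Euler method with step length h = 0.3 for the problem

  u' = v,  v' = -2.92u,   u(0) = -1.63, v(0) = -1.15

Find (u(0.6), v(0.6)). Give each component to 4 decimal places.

-1.8916, 2.0080

Euler on (u,v): u_{n+1} = u_n + h·u', v_{n+1} = v_n + h·v'.
0.000000: (-1.630000, -1.150000); f=(-1.150000, 4.759600) → (-1.975000, 0.277880)
0.300000: (-1.975000, 0.277880); f=(0.277880, 5.767000) → (-1.891636, 2.007980)
(u(0.6), v(0.6)) ≈ (-1.8916, 2.0080)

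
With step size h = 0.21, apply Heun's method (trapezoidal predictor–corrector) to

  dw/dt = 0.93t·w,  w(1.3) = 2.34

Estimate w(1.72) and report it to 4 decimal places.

4.1899

Heun: k1 = f(t_n, w_n); k2 = f(t_n + h, w_n + h·k1); w_{n+1} = w_n + (h/2)·(k1 + k2).
t=1.300000, w=2.340000:
  k1 = f(1.300000, 2.340000) = 2.829060
  k2 = f(1.510000, 2.934103) = 4.120360
  w ← 2.340000 + (0.21/2)·(2.829060 + 4.120360) = 3.069689
t=1.510000, w=3.069689:
  k1 = f(1.510000, 3.069689) = 4.310764
  k2 = f(1.720000, 3.974950) = 6.358329
  w ← 3.069689 + (0.21/2)·(4.310764 + 6.358329) = 4.189944
w(1.72) ≈ 4.1899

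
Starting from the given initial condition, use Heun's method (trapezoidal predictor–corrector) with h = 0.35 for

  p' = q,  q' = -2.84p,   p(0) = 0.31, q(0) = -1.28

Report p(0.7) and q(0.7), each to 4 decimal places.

Heun on (p,q): k1 = f(t_n, state_n); k2 = f(t_n + h, state_n + h·k1); state_{n+1} = state_n + (h/2)·(k1 + k2).
0.000000: (0.310000, -1.280000)
  k1 = (-1.280000, -0.880400)
  predictor → (-0.138000, -1.588140)
  k2 = (-1.588140, 0.391920)
  → (-0.191924, -1.365484)
0.350000: (-0.191924, -1.365484)
  k1 = (-1.365484, 0.545066)
  predictor → (-0.669844, -1.174711)
  k2 = (-1.174711, 1.902357)
  → (-0.636459, -0.937185)
(p(0.7), q(0.7)) ≈ (-0.6365, -0.9372)

-0.6365, -0.9372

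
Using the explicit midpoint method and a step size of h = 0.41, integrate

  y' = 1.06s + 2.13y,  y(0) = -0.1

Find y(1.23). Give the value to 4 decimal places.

Midpoint: k1 = f(s_n, y_n); k2 = f(s_n + h/2, y_n + (h/2)·k1); y_{n+1} = y_n + h·k2.
s=0.000000, y=-0.100000:
  k1 = f(0.000000, -0.100000) = -0.213000
  k2 = f(0.205000, -0.143665) = -0.088706
  y ← -0.100000 + 0.41·(-0.088706) = -0.136370
s=0.410000, y=-0.136370:
  k1 = f(0.410000, -0.136370) = 0.144133
  k2 = f(0.615000, -0.106822) = 0.424368
  y ← -0.136370 + 0.41·0.424368 = 0.037621
s=0.820000, y=0.037621:
  k1 = f(0.820000, 0.037621) = 0.949333
  k2 = f(1.025000, 0.232235) = 1.581160
  y ← 0.037621 + 0.41·1.581160 = 0.685897
y(1.23) ≈ 0.6859

0.6859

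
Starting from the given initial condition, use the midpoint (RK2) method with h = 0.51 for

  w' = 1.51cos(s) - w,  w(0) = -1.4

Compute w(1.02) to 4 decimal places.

Midpoint: k1 = f(s_n, w_n); k2 = f(s_n + h/2, w_n + (h/2)·k1); w_{n+1} = w_n + h·k2.
s=0.000000, w=-1.400000:
  k1 = f(0.000000, -1.400000) = 2.910000
  k2 = f(0.255000, -0.657950) = 2.119122
  w ← -1.400000 + 0.51·2.119122 = -0.319248
s=0.510000, w=-0.319248:
  k1 = f(0.510000, -0.319248) = 1.637092
  k2 = f(0.765000, 0.098211) = 0.991077
  w ← -0.319248 + 0.51·0.991077 = 0.186201
w(1.02) ≈ 0.1862

0.1862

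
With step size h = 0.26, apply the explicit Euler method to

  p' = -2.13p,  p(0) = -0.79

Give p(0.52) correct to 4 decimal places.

Euler: p_{n+1} = p_n + h·f(x_n, p_n).
x=0.000000, p=-0.790000: f=1.682700 → p ← -0.790000 + 0.26·1.682700 = -0.352498
x=0.260000, p=-0.352498: f=0.750821 → p ← -0.352498 + 0.26·0.750821 = -0.157285
p(0.52) ≈ -0.1573

-0.1573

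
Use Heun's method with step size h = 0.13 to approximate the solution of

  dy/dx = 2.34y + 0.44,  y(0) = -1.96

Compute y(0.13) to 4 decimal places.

-2.5810

Heun: k1 = f(x_n, y_n); k2 = f(x_n + h, y_n + h·k1); y_{n+1} = y_n + (h/2)·(k1 + k2).
x=0.000000, y=-1.960000:
  k1 = f(0.000000, -1.960000) = -4.146400
  k2 = f(0.130000, -2.499032) = -5.407735
  y ← -1.960000 + (0.13/2)·(-4.146400 + (-5.407735)) = -2.581019
y(0.13) ≈ -2.5810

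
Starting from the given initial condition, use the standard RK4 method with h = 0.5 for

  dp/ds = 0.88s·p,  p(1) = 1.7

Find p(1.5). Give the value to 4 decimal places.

2.9455

RK4: k1 = f(s_n, p_n); k2 = f(s_n + h/2, p_n + (h/2)·k1); k3 = f(s_n + h/2, p_n + (h/2)·k2); k4 = f(s_n + h, p_n + h·k3); p_{n+1} = p_n + (h/6)·(k1 + 2k2 + 2k3 + k4).
s=1.000000, p=1.700000:
  k1 = f(1.000000, 1.700000) = 1.496000
  k2 = f(1.250000, 2.074000) = 2.281400
  k3 = f(1.250000, 2.270350) = 2.497385
  k4 = f(1.500000, 2.948692) = 3.892274
  p ← 1.700000 + (0.5/6)·(k1 + 2k2 + 2k3 + k4) = 2.945487
p(1.5) ≈ 2.9455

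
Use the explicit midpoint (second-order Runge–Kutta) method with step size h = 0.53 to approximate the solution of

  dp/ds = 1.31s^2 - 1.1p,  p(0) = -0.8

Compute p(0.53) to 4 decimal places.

Midpoint: k1 = f(s_n, p_n); k2 = f(s_n + h/2, p_n + (h/2)·k1); p_{n+1} = p_n + h·k2.
s=0.000000, p=-0.800000:
  k1 = f(0.000000, -0.800000) = 0.880000
  k2 = f(0.265000, -0.566800) = 0.715475
  p ← -0.800000 + 0.53·0.715475 = -0.420798
p(0.53) ≈ -0.4208

-0.4208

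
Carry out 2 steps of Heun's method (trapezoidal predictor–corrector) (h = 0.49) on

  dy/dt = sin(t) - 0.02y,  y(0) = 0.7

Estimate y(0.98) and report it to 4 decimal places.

Heun: k1 = f(t_n, y_n); k2 = f(t_n + h, y_n + h·k1); y_{n+1} = y_n + (h/2)·(k1 + k2).
t=0.000000, y=0.700000:
  k1 = f(0.000000, 0.700000) = -0.014000
  k2 = f(0.490000, 0.693140) = 0.456763
  y ← 0.700000 + (0.49/2)·(-0.014000 + 0.456763) = 0.808477
t=0.490000, y=0.808477:
  k1 = f(0.490000, 0.808477) = 0.454456
  k2 = f(0.980000, 1.031161) = 0.809874
  y ← 0.808477 + (0.49/2)·(0.454456 + 0.809874) = 1.118238
y(0.98) ≈ 1.1182

1.1182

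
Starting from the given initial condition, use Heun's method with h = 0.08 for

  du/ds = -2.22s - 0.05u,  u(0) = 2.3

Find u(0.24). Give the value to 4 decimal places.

2.2089

Heun: k1 = f(s_n, u_n); k2 = f(s_n + h, u_n + h·k1); u_{n+1} = u_n + (h/2)·(k1 + k2).
s=0.000000, u=2.300000:
  k1 = f(0.000000, 2.300000) = -0.115000
  k2 = f(0.080000, 2.290800) = -0.292140
  u ← 2.300000 + (0.08/2)·(-0.115000 + (-0.292140)) = 2.283714
s=0.080000, u=2.283714:
  k1 = f(0.080000, 2.283714) = -0.291786
  k2 = f(0.160000, 2.260372) = -0.468219
  u ← 2.283714 + (0.08/2)·(-0.291786 + (-0.468219)) = 2.253314
s=0.160000, u=2.253314:
  k1 = f(0.160000, 2.253314) = -0.467866
  k2 = f(0.240000, 2.215885) = -0.643594
  u ← 2.253314 + (0.08/2)·(-0.467866 + (-0.643594)) = 2.208856
u(0.24) ≈ 2.2089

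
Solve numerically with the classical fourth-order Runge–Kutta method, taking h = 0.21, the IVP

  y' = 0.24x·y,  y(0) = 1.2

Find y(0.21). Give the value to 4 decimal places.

RK4: k1 = f(x_n, y_n); k2 = f(x_n + h/2, y_n + (h/2)·k1); k3 = f(x_n + h/2, y_n + (h/2)·k2); k4 = f(x_n + h, y_n + h·k3); y_{n+1} = y_n + (h/6)·(k1 + 2k2 + 2k3 + k4).
x=0.000000, y=1.200000:
  k1 = f(0.000000, 1.200000) = 0.000000
  k2 = f(0.105000, 1.200000) = 0.030240
  k3 = f(0.105000, 1.203175) = 0.030320
  k4 = f(0.210000, 1.206367) = 0.060801
  y ← 1.200000 + (0.21/6)·(k1 + 2k2 + 2k3 + k4) = 1.206367
y(0.21) ≈ 1.2064

1.2064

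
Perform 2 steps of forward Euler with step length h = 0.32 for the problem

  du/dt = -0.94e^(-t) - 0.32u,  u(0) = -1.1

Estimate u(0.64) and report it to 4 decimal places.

-1.3747

Euler: u_{n+1} = u_n + h·f(t_n, u_n).
t=0.000000, u=-1.100000: f=-0.588000 → u ← -1.100000 + 0.32·(-0.588000) = -1.288160
t=0.320000, u=-1.288160: f=-0.270369 → u ← -1.288160 + 0.32·(-0.270369) = -1.374678
u(0.64) ≈ -1.3747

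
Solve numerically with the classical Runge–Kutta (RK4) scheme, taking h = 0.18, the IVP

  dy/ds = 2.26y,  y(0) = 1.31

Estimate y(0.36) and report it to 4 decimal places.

RK4: k1 = f(s_n, y_n); k2 = f(s_n + h/2, y_n + (h/2)·k1); k3 = f(s_n + h/2, y_n + (h/2)·k2); k4 = f(s_n + h, y_n + h·k3); y_{n+1} = y_n + (h/6)·(k1 + 2k2 + 2k3 + k4).
s=0.000000, y=1.310000:
  k1 = f(0.000000, 1.310000) = 2.960600
  k2 = f(0.090000, 1.576454) = 3.562786
  k3 = f(0.090000, 1.630651) = 3.685271
  k4 = f(0.180000, 1.973349) = 4.459768
  y ← 1.310000 + (0.18/6)·(k1 + 2k2 + 2k3 + k4) = 1.967494
s=0.180000, y=1.967494:
  k1 = f(0.180000, 1.967494) = 4.446537
  k2 = f(0.270000, 2.367683) = 5.350963
  k3 = f(0.270000, 2.449081) = 5.534923
  k4 = f(0.360000, 2.963781) = 6.698144
  y ← 1.967494 + (0.18/6)·(k1 + 2k2 + 2k3 + k4) = 2.954988
y(0.36) ≈ 2.9550

2.9550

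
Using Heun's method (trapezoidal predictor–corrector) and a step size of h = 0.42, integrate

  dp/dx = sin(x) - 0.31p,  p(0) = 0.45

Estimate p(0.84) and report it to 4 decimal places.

Heun: k1 = f(x_n, p_n); k2 = f(x_n + h, p_n + h·k1); p_{n+1} = p_n + (h/2)·(k1 + k2).
x=0.000000, p=0.450000:
  k1 = f(0.000000, 0.450000) = -0.139500
  k2 = f(0.420000, 0.391410) = 0.286423
  p ← 0.450000 + (0.42/2)·(-0.139500 + 0.286423) = 0.480854
x=0.420000, p=0.480854:
  k1 = f(0.420000, 0.480854) = 0.258696
  k2 = f(0.840000, 0.589506) = 0.561896
  p ← 0.480854 + (0.42/2)·(0.258696 + 0.561896) = 0.653178
p(0.84) ≈ 0.6532

0.6532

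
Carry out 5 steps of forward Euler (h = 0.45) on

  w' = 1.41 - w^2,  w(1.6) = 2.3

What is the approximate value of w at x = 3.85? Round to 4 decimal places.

1.1874

Euler: w_{n+1} = w_n + h·f(x_n, w_n).
x=1.600000, w=2.300000: f=-3.880000 → w ← 2.300000 + 0.45·(-3.880000) = 0.554000
x=2.050000, w=0.554000: f=1.103084 → w ← 0.554000 + 0.45·1.103084 = 1.050388
x=2.500000, w=1.050388: f=0.306685 → w ← 1.050388 + 0.45·0.306685 = 1.188396
x=2.950000, w=1.188396: f=-0.002286 → w ← 1.188396 + 0.45·(-0.002286) = 1.187368
x=3.400000, w=1.187368: f=0.000158 → w ← 1.187368 + 0.45·0.000158 = 1.187439
w(3.85) ≈ 1.1874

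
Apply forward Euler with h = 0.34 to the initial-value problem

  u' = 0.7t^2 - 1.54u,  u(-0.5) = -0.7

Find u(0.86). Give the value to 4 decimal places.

Euler: u_{n+1} = u_n + h·f(t_n, u_n).
t=-0.500000, u=-0.700000: f=1.253000 → u ← -0.700000 + 0.34·1.253000 = -0.273980
t=-0.160000, u=-0.273980: f=0.439849 → u ← -0.273980 + 0.34·0.439849 = -0.124431
t=0.180000, u=-0.124431: f=0.214304 → u ← -0.124431 + 0.34·0.214304 = -0.051568
t=0.520000, u=-0.051568: f=0.268695 → u ← -0.051568 + 0.34·0.268695 = 0.039788
u(0.86) ≈ 0.0398

0.0398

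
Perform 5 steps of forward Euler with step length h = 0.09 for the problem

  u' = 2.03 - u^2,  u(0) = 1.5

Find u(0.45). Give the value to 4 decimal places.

1.4414

Euler: u_{n+1} = u_n + h·f(t_n, u_n).
t=0.000000, u=1.500000: f=-0.220000 → u ← 1.500000 + 0.09·(-0.220000) = 1.480200
t=0.090000, u=1.480200: f=-0.160992 → u ← 1.480200 + 0.09·(-0.160992) = 1.465711
t=0.180000, u=1.465711: f=-0.118308 → u ← 1.465711 + 0.09·(-0.118308) = 1.455063
t=0.270000, u=1.455063: f=-0.087208 → u ← 1.455063 + 0.09·(-0.087208) = 1.447214
t=0.360000, u=1.447214: f=-0.064429 → u ← 1.447214 + 0.09·(-0.064429) = 1.441416
u(0.45) ≈ 1.4414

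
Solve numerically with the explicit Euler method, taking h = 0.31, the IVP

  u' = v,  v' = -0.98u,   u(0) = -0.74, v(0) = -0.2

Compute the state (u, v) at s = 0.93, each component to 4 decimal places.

Euler on (u,v): u_{n+1} = u_n + h·u', v_{n+1} = v_n + h·v'.
0.000000: (-0.740000, -0.200000); f=(-0.200000, 0.725200) → (-0.802000, 0.024812)
0.310000: (-0.802000, 0.024812); f=(0.024812, 0.785960) → (-0.794308, 0.268460)
0.620000: (-0.794308, 0.268460); f=(0.268460, 0.778422) → (-0.711086, 0.509770)
(u(0.93), v(0.93)) ≈ (-0.7111, 0.5098)

-0.7111, 0.5098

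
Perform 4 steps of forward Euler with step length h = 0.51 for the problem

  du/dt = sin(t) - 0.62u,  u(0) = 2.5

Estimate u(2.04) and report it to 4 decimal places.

1.4697

Euler: u_{n+1} = u_n + h·f(t_n, u_n).
t=0.000000, u=2.500000: f=-1.550000 → u ← 2.500000 + 0.51·(-1.550000) = 1.709500
t=0.510000, u=1.709500: f=-0.571713 → u ← 1.709500 + 0.51·(-0.571713) = 1.417926
t=1.020000, u=1.417926: f=-0.027006 → u ← 1.417926 + 0.51·(-0.027006) = 1.404153
t=1.530000, u=1.404153: f=0.128593 → u ← 1.404153 + 0.51·0.128593 = 1.469736
u(2.04) ≈ 1.4697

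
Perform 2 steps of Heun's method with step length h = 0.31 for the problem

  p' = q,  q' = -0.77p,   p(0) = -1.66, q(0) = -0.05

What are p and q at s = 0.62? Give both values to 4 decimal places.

Heun on (p,q): k1 = f(s_n, state_n); k2 = f(s_n + h, state_n + h·k1); state_{n+1} = state_n + (h/2)·(k1 + k2).
0.000000: (-1.660000, -0.050000)
  k1 = (-0.050000, 1.278200)
  predictor → (-1.675500, 0.346242)
  k2 = (0.346242, 1.290135)
  → (-1.614082, 0.348092)
0.310000: (-1.614082, 0.348092)
  k1 = (0.348092, 1.242844)
  predictor → (-1.506174, 0.733373)
  k2 = (0.733373, 1.159754)
  → (-1.446455, 0.720495)
(p(0.62), q(0.62)) ≈ (-1.4465, 0.7205)

-1.4465, 0.7205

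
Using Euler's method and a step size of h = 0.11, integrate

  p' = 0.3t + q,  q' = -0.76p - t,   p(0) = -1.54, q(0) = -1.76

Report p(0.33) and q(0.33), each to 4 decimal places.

Euler on (p,q): p_{n+1} = p_n + h·p', q_{n+1} = q_n + h·q'.
0.000000: (-1.540000, -1.760000); f=(-1.760000, 1.170400) → (-1.733600, -1.631256)
0.110000: (-1.733600, -1.631256); f=(-1.598256, 1.207536) → (-1.909408, -1.498427)
0.220000: (-1.909408, -1.498427); f=(-1.432427, 1.231150) → (-2.066975, -1.363001)
(p(0.33), q(0.33)) ≈ (-2.0670, -1.3630)

-2.0670, -1.3630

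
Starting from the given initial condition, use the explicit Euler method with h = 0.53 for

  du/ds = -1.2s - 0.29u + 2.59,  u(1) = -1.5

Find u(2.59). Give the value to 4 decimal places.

Euler: u_{n+1} = u_n + h·f(s_n, u_n).
s=1.000000, u=-1.500000: f=1.825000 → u ← -1.500000 + 0.53·1.825000 = -0.532750
s=1.530000, u=-0.532750: f=0.908497 → u ← -0.532750 + 0.53·0.908497 = -0.051246
s=2.060000, u=-0.051246: f=0.132861 → u ← -0.051246 + 0.53·0.132861 = 0.019170
u(2.59) ≈ 0.0192

0.0192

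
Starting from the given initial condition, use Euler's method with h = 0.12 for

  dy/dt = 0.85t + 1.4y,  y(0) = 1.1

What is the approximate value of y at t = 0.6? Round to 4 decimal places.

Euler: y_{n+1} = y_n + h·f(t_n, y_n).
t=0.000000, y=1.100000: f=1.540000 → y ← 1.100000 + 0.12·1.540000 = 1.284800
t=0.120000, y=1.284800: f=1.900720 → y ← 1.284800 + 0.12·1.900720 = 1.512886
t=0.240000, y=1.512886: f=2.322041 → y ← 1.512886 + 0.12·2.322041 = 1.791531
t=0.360000, y=1.791531: f=2.814144 → y ← 1.791531 + 0.12·2.814144 = 2.129229
t=0.480000, y=2.129229: f=3.388920 → y ← 2.129229 + 0.12·3.388920 = 2.535899
y(0.6) ≈ 2.5359

2.5359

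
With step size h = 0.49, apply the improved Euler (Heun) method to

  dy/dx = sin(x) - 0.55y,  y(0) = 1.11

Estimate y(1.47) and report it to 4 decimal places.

1.1813

Heun: k1 = f(x_n, y_n); k2 = f(x_n + h, y_n + h·k1); y_{n+1} = y_n + (h/2)·(k1 + k2).
x=0.000000, y=1.110000:
  k1 = f(0.000000, 1.110000) = -0.610500
  k2 = f(0.490000, 0.810855) = 0.024656
  y ← 1.110000 + (0.49/2)·(-0.610500 + 0.024656) = 0.966468
x=0.490000, y=0.966468:
  k1 = f(0.490000, 0.966468) = -0.060932
  k2 = f(0.980000, 0.936612) = 0.315361
  y ← 0.966468 + (0.49/2)·(-0.060932 + 0.315361) = 1.028803
x=0.980000, y=1.028803:
  k1 = f(0.980000, 1.028803) = 0.264656
  k2 = f(1.470000, 1.158485) = 0.357758
  y ← 1.028803 + (0.49/2)·(0.264656 + 0.357758) = 1.181295
y(1.47) ≈ 1.1813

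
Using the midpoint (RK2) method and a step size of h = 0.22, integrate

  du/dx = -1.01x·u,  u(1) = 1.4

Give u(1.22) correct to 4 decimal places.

Midpoint: k1 = f(x_n, u_n); k2 = f(x_n + h/2, u_n + (h/2)·k1); u_{n+1} = u_n + h·k2.
x=1.000000, u=1.400000:
  k1 = f(1.000000, 1.400000) = -1.414000
  k2 = f(1.110000, 1.244460) = -1.395164
  u ← 1.400000 + 0.22·(-1.395164) = 1.093064
u(1.22) ≈ 1.0931

1.0931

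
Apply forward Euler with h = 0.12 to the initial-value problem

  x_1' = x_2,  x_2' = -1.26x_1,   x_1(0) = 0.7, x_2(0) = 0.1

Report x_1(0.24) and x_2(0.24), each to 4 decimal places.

Euler on (x_1,x_2): x_1_{n+1} = x_1_n + h·x_1', x_2_{n+1} = x_2_n + h·x_2'.
0.000000: (0.700000, 0.100000); f=(0.100000, -0.882000) → (0.712000, -0.005840)
0.120000: (0.712000, -0.005840); f=(-0.005840, -0.897120) → (0.711299, -0.113494)
(x_1(0.24), x_2(0.24)) ≈ (0.7113, -0.1135)

0.7113, -0.1135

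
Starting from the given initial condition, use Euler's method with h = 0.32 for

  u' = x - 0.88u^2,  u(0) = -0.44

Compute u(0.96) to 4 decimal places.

-0.3160

Euler: u_{n+1} = u_n + h·f(x_n, u_n).
x=0.000000, u=-0.440000: f=-0.170368 → u ← -0.440000 + 0.32·(-0.170368) = -0.494518
x=0.320000, u=-0.494518: f=0.104798 → u ← -0.494518 + 0.32·0.104798 = -0.460982
x=0.640000, u=-0.460982: f=0.452996 → u ← -0.460982 + 0.32·0.452996 = -0.316024
u(0.96) ≈ -0.3160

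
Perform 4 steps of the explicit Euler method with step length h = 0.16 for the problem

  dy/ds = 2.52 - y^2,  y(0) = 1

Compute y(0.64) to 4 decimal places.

1.5375

Euler: y_{n+1} = y_n + h·f(s_n, y_n).
s=0.000000, y=1.000000: f=1.520000 → y ← 1.000000 + 0.16·1.520000 = 1.243200
s=0.160000, y=1.243200: f=0.974454 → y ← 1.243200 + 0.16·0.974454 = 1.399113
s=0.320000, y=1.399113: f=0.562484 → y ← 1.399113 + 0.16·0.562484 = 1.489110
s=0.480000, y=1.489110: f=0.302551 → y ← 1.489110 + 0.16·0.302551 = 1.537518
y(0.64) ≈ 1.5375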